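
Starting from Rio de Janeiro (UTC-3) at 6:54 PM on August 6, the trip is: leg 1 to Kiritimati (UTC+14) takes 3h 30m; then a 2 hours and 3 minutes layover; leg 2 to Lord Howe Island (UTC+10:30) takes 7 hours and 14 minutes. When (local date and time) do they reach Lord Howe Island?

Convert departure to UTC: 6:54 PM + 3:00 = 9:54 PM UTC on Aug 6.
Add 3 hours 30 minutes leg 1 → 1:24 AM UTC (Aug 7).
Add 2 hours 3 minutes layover in Kiritimati → 3:27 AM UTC.
Add 7 hours 14 minutes leg 2 → 10:41 AM UTC.
Lord Howe Island is UTC+10:30, so local arrival = 10:41 AM + 10:30 = 9:11 PM on Aug 7.

9:11 PM on Aug 7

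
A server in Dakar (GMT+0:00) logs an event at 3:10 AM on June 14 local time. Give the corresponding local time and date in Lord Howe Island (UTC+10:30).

1:40 PM on June 14

Dakar is UTC+0 so that is 3:10 AM UTC.
Lord Howe Island is UTC+10:30: 3:10 AM + 10:30 = 1:40 PM on Jun 14.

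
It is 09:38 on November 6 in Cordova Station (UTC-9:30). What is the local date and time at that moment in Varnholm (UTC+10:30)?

05:38 on November 7

In UTC: 09:38 + 9:30 = 19:08 on Nov 6.
Varnholm is UTC+10:30: 19:08 + 10:30 = 05:38 on Nov 7.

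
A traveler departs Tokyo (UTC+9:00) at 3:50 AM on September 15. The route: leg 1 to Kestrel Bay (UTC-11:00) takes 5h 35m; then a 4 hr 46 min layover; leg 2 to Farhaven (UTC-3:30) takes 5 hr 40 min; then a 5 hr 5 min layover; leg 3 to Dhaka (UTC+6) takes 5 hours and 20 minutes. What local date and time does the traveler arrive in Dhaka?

3:16 AM on September 16

Convert departure to UTC: 3:50 AM − 9:00 = 6:50 PM UTC on Sep 14.
Add 5 hours 35 minutes leg 1 → 12:25 AM UTC (Sep 15).
Add 4 hours 46 minutes layover in Kestrel Bay → 5:11 AM UTC.
Add 5 hours and 40 minutes leg 2 → 10:51 AM UTC.
Add 5 hours and 5 minutes layover in Farhaven → 3:56 PM UTC.
Add 5 hours 20 minutes leg 3 → 9:16 PM UTC.
Dhaka is UTC+6:00, so local arrival = 9:16 PM + 6:00 = 3:16 AM on Sep 16.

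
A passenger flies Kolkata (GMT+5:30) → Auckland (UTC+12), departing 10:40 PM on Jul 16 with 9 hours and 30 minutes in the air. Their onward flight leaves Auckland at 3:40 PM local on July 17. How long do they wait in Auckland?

Convert departure to UTC: 10:40 PM − 5:30 = 5:10 PM UTC on Jul 16.
Add 9 hours 30 minutes flight time → 2:40 AM UTC (Jul 17).
Auckland is UTC+12:00, so local arrival = 2:40 AM + 12:00 = 2:40 PM on Jul 17.
Layover = 3:40 PM − 2:40 PM = 1 hour.

1 hour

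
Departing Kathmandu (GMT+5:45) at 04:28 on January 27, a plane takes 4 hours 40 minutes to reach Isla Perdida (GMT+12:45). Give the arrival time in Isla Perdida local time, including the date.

Convert departure to UTC: 04:28 − 5:45 = 22:43 UTC on Jan 26.
Add 4 hours 40 minutes travel time → 03:23 UTC (Jan 27).
Isla Perdida is UTC+12:45, so local arrival = 03:23 + 12:45 = 16:08 on Jan 27.

16:08 on January 27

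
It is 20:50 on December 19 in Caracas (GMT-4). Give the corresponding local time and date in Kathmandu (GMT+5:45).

In UTC: 20:50 + 4:00 = 00:50 on Dec 20.
Kathmandu is UTC+5:45: 00:50 + 5:45 = 06:35 on Dec 20.

06:35 on December 20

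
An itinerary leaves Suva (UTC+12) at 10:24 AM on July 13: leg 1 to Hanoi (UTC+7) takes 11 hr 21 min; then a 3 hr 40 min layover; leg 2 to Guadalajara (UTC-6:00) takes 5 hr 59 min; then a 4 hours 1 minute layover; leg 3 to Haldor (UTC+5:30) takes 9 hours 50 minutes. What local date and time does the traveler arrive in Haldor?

Convert departure to UTC: 10:24 AM − 12:00 = 10:24 PM UTC on Jul 12.
Add 11 hours and 21 minutes leg 1 → 9:45 AM UTC (Jul 13).
Add 3 hours 40 minutes layover in Hanoi → 1:25 PM UTC.
Add 5 hours 59 minutes leg 2 → 7:24 PM UTC.
Add 4 hours 1 minute layover in Guadalajara → 11:25 PM UTC.
Add 9 hours 50 minutes leg 3 → 9:15 AM UTC (Jul 14).
Haldor is UTC+5:30, so local arrival = 9:15 AM + 5:30 = 2:45 PM on Jul 14.

2:45 PM on Jul 14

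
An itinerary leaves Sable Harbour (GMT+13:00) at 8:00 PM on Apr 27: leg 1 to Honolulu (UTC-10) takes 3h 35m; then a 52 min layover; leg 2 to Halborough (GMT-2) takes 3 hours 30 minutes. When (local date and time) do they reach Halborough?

12:57 PM on April 27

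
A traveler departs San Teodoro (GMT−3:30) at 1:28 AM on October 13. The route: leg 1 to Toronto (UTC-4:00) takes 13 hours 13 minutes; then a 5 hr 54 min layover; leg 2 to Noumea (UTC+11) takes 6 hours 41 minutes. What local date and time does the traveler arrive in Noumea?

Convert departure to UTC: 1:28 AM + 3:30 = 4:58 AM UTC on Oct 13.
Add 13 hours and 13 minutes leg 1 → 6:11 PM UTC.
Add 5 hours and 54 minutes layover in Toronto → 12:05 AM UTC (Oct 14).
Add 6 hours and 41 minutes leg 2 → 6:46 AM UTC.
Noumea is UTC+11:00, so local arrival = 6:46 AM + 11:00 = 5:46 PM on Oct 14.

5:46 PM on October 14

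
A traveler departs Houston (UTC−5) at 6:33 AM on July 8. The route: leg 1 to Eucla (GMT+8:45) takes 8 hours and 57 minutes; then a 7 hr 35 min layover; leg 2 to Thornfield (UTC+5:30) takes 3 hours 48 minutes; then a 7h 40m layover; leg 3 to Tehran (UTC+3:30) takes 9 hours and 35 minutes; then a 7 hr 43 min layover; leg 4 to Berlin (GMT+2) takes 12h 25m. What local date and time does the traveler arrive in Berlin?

Convert departure to UTC: 6:33 AM + 5:00 = 11:33 AM UTC on Jul 8.
Add 8 hours and 57 minutes leg 1 → 8:30 PM UTC.
Add 7 hours and 35 minutes layover in Eucla → 4:05 AM UTC (Jul 9).
Add 3 hours 48 minutes leg 2 → 7:53 AM UTC.
Add 7 hours and 40 minutes layover in Thornfield → 3:33 PM UTC.
Add 9 hours 35 minutes leg 3 → 1:08 AM UTC (Jul 10).
Add 7 hours and 43 minutes layover in Tehran → 8:51 AM UTC.
Add 12 hours 25 minutes leg 4 → 9:16 PM UTC.
Berlin is UTC+2:00, so local arrival = 9:16 PM + 2:00 = 11:16 PM on Jul 10.

11:16 PM on July 10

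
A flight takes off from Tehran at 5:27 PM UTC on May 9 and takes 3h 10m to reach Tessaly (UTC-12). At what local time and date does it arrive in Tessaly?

Departure is given in UTC: 5:27 PM on May 9.
Add 3 hours and 10 minutes → 8:37 PM UTC.
Tessaly is UTC−12:00: 8:37 PM − 12:00 = 8:37 AM on May 9.

8:37 AM on May 9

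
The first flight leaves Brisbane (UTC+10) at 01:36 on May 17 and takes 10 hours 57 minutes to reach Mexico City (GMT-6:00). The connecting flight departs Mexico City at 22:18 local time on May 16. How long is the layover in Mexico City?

1 hour 45 minutes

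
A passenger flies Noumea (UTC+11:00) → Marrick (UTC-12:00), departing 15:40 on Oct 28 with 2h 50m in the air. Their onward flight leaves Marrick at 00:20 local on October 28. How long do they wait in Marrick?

4 hours 50 minutes

Convert departure to UTC: 15:40 − 11:00 = 04:40 UTC on Oct 28.
Add 2 hours 50 minutes flight time → 07:30 UTC.
Marrick is UTC−12:00, so local arrival = 07:30 − 12:00 = 19:30 on Oct 27.
Layover = 00:20 − 19:30 (+1 day) = 4 hours 50 minutes.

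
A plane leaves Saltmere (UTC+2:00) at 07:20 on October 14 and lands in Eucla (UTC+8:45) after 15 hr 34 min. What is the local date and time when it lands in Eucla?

05:39 on October 15

Convert departure to UTC: 07:20 − 2:00 = 05:20 UTC on Oct 14.
Add 15 hours and 34 minutes travel time → 20:54 UTC.
Eucla is UTC+8:45, so local arrival = 20:54 + 8:45 = 05:39 on Oct 15.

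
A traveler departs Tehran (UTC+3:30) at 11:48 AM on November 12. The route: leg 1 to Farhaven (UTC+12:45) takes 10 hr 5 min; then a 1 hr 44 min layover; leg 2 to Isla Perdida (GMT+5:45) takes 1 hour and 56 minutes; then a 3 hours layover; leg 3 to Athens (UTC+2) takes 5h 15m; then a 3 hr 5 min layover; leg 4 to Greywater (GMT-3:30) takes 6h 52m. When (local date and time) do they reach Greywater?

Convert departure to UTC: 11:48 AM − 3:30 = 8:18 AM UTC on Nov 12.
Add 10 hours and 5 minutes leg 1 → 6:23 PM UTC.
Add 1 hour and 44 minutes layover in Farhaven → 8:07 PM UTC.
Add 1 hour 56 minutes leg 2 → 10:03 PM UTC.
Add 3 hours layover in Isla Perdida → 1:03 AM UTC (Nov 13).
Add 5 hours and 15 minutes leg 3 → 6:18 AM UTC.
Add 3 hours 5 minutes layover in Athens → 9:23 AM UTC.
Add 6 hours and 52 minutes leg 4 → 4:15 PM UTC.
Greywater is UTC−3:30, so local arrival = 4:15 PM − 3:30 = 12:45 PM on Nov 13.

12:45 PM on November 13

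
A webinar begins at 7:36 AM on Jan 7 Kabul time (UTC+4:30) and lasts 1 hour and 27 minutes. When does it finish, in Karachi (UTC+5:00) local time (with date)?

Convert start to UTC: 7:36 AM − 4:30 = 3:06 AM UTC on Jan 7.
Add 1 hour 27 minutes duration → 4:33 AM UTC.
Karachi is UTC+5:00, so local end time = 4:33 AM + 5:00 = 9:33 AM on Jan 7.

9:33 AM on January 7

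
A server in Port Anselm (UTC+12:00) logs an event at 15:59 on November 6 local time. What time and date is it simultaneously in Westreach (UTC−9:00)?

18:59 on November 5

Westreach is 21:00 behind Port Anselm.
Shift by the zone difference: 15:59 − 21:00 = 18:59 on Nov 5 in Westreach.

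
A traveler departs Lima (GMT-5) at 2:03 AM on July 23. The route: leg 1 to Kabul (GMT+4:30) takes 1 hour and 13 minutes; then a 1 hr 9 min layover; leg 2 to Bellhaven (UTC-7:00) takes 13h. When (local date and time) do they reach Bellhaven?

Convert departure to UTC: 2:03 AM + 5:00 = 7:03 AM UTC on Jul 23.
Add 1 hour and 13 minutes leg 1 → 8:16 AM UTC.
Add 1 hour 9 minutes layover in Kabul → 9:25 AM UTC.
Add 13 hours leg 2 → 10:25 PM UTC.
Bellhaven is UTC−7:00, so local arrival = 10:25 PM − 7:00 = 3:25 PM on Jul 23.

3:25 PM on July 23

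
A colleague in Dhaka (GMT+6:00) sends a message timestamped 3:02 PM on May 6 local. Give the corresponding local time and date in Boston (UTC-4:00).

Boston is 10:00 behind Dhaka.
Shift by the zone difference: 3:02 PM − 10:00 = 5:02 AM on May 6 in Boston.

5:02 AM on May 6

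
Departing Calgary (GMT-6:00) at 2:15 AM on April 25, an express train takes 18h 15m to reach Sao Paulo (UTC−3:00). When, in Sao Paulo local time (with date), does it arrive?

Convert departure to UTC: 2:15 AM + 6:00 = 8:15 AM UTC on Apr 25.
Add 18 hours and 15 minutes travel time → 2:30 AM UTC (Apr 26).
Sao Paulo is UTC−3:00, so local arrival = 2:30 AM − 3:00 = 11:30 PM on Apr 25.

11:30 PM on April 25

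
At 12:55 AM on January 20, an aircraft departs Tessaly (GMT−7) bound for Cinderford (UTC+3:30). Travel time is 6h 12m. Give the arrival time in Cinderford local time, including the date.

Cinderford is 10:30 ahead of Tessaly.
After 6 hours 12 minutes it is 7:07 AM in Tessaly.
Shift by the zone difference: 7:07 AM + 10:30 = 5:37 PM on Jan 20 in Cinderford.

5:37 PM on Jan 20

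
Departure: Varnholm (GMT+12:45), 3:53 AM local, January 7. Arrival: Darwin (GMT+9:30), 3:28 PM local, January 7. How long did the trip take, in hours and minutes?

Departure in UTC: 3:53 AM − 12:45 = 3:08 PM on Jan 6.
Arrival in UTC: 3:28 PM − 9:30 = 5:58 AM on Jan 7.
Elapsed = 5:58 AM − 3:08 PM (+1 day) = 14 hours 50 minutes.

14 hours 50 minutes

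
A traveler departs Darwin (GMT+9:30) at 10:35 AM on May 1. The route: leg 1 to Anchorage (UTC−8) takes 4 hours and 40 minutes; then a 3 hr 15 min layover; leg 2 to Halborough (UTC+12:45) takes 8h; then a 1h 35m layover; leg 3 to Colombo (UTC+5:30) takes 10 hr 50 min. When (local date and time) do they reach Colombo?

Convert departure to UTC: 10:35 AM − 9:30 = 1:05 AM UTC on May 1.
Add 4 hours and 40 minutes leg 1 → 5:45 AM UTC.
Add 3 hours and 15 minutes layover in Anchorage → 9:00 AM UTC.
Add 8 hours leg 2 → 5:00 PM UTC.
Add 1 hour 35 minutes layover in Halborough → 6:35 PM UTC.
Add 10 hours and 50 minutes leg 3 → 5:25 AM UTC (May 2).
Colombo is UTC+5:30, so local arrival = 5:25 AM + 5:30 = 10:55 AM on May 2.

10:55 AM on May 2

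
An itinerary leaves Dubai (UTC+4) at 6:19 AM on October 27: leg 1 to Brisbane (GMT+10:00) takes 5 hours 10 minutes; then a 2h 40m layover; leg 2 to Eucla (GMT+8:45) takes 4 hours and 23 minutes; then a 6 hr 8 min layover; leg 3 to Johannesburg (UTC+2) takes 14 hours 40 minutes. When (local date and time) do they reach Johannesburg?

Convert departure to UTC: 6:19 AM − 4:00 = 2:19 AM UTC on Oct 27.
Add 5 hours 10 minutes leg 1 → 7:29 AM UTC.
Add 2 hours and 40 minutes layover in Brisbane → 10:09 AM UTC.
Add 4 hours 23 minutes leg 2 → 2:32 PM UTC.
Add 6 hours and 8 minutes layover in Eucla → 8:40 PM UTC.
Add 14 hours and 40 minutes leg 3 → 11:20 AM UTC (Oct 28).
Johannesburg is UTC+2:00, so local arrival = 11:20 AM + 2:00 = 1:20 PM on Oct 28.

1:20 PM on October 28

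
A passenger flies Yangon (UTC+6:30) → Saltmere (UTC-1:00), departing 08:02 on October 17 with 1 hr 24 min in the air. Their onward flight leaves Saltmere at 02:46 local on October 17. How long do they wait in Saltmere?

50 minutes

Convert departure to UTC: 08:02 − 6:30 = 01:32 UTC on Oct 17.
Add 1 hour and 24 minutes flight time → 02:56 UTC.
Saltmere is UTC−1:00, so local arrival = 02:56 − 1:00 = 01:56 on Oct 17.
Layover = 02:46 − 01:56 = 50 minutes.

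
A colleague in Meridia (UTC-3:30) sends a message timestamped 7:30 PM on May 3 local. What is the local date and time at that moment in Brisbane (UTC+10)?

9:00 AM on May 4

Brisbane is 13:30 ahead of Meridia.
Shift by the zone difference: 7:30 PM + 13:30 = 9:00 AM on May 4 in Brisbane.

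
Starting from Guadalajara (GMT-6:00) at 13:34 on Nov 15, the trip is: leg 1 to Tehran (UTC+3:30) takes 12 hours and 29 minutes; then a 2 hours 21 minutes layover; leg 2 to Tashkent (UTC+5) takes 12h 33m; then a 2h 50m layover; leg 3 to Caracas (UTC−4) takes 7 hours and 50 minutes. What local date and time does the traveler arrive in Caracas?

Convert departure to UTC: 13:34 + 6:00 = 19:34 UTC on Nov 15.
Add 12 hours 29 minutes leg 1 → 08:03 UTC (Nov 16).
Add 2 hours 21 minutes layover in Tehran → 10:24 UTC.
Add 12 hours and 33 minutes leg 2 → 22:57 UTC.
Add 2 hours and 50 minutes layover in Tashkent → 01:47 UTC (Nov 17).
Add 7 hours 50 minutes leg 3 → 09:37 UTC.
Caracas is UTC−4:00, so local arrival = 09:37 − 4:00 = 05:37 on Nov 17.

05:37 on November 17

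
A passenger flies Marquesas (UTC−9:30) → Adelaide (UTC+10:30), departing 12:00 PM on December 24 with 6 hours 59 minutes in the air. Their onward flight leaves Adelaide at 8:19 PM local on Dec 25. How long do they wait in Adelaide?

5 hours 20 minutes

Convert departure to UTC: 12:00 PM + 9:30 = 9:30 PM UTC on Dec 24.
Add 6 hours and 59 minutes flight time → 4:29 AM UTC (Dec 25).
Adelaide is UTC+10:30, so local arrival = 4:29 AM + 10:30 = 2:59 PM on Dec 25.
Layover = 8:19 PM − 2:59 PM = 5 hours 20 minutes.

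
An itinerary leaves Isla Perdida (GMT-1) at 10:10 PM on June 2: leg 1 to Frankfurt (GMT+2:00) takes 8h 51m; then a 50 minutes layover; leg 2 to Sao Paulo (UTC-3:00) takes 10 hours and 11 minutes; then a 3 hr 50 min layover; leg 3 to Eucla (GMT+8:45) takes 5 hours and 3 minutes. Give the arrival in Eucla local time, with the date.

Convert departure to UTC: 10:10 PM + 1:00 = 11:10 PM UTC on Jun 2.
Add 8 hours 51 minutes leg 1 → 8:01 AM UTC (Jun 3).
Add 50 minutes layover in Frankfurt → 8:51 AM UTC.
Add 10 hours 11 minutes leg 2 → 7:02 PM UTC.
Add 3 hours and 50 minutes layover in Sao Paulo → 10:52 PM UTC.
Add 5 hours 3 minutes leg 3 → 3:55 AM UTC (Jun 4).
Eucla is UTC+8:45, so local arrival = 3:55 AM + 8:45 = 12:40 PM on Jun 4.

12:40 PM on Jun 4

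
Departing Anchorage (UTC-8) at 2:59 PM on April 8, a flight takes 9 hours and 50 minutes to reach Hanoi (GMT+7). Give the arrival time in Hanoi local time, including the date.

3:49 PM on Apr 9

Convert departure to UTC: 2:59 PM + 8:00 = 10:59 PM UTC on Apr 8.
Add 9 hours 50 minutes travel time → 8:49 AM UTC (Apr 9).
Hanoi is UTC+7:00, so local arrival = 8:49 AM + 7:00 = 3:49 PM on Apr 9.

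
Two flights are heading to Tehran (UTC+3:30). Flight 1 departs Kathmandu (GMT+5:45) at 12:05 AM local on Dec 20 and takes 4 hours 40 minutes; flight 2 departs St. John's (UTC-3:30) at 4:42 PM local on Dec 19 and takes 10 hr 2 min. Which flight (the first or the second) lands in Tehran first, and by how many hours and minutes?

Flight 1 in UTC: 12:05 AM − 5:45 = 6:20 PM on Dec 19.
+4 hours and 40 minutes → arrive 11:00 PM UTC on Dec 19.
Flight 2 in UTC: 4:42 PM + 3:30 = 8:12 PM on Dec 19.
+10 hours and 2 minutes → arrive 6:14 AM UTC on Dec 20.
Flight 1 lands earlier by 7 hours 14 minutes.

the first, by 7 hours 14 minutes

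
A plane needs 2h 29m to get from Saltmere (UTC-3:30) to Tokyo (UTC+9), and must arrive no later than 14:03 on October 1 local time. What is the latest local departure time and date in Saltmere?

Target arrival in UTC: 14:03 − 9:00 = 05:03 on Oct 1.
Subtract 2 hours and 29 minutes → departure 02:34 UTC on Oct 1.
Saltmere is UTC−3:30: 02:34 − 3:30 = 23:04 on Sep 30.

23:04 on September 30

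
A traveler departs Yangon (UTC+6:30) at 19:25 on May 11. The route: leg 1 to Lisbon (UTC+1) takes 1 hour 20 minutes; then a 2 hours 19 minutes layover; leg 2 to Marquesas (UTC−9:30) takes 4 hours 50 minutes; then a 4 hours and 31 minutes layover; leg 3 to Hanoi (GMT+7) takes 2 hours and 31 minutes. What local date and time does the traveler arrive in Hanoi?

Convert departure to UTC: 19:25 − 6:30 = 12:55 UTC on May 11.
Add 1 hour 20 minutes leg 1 → 14:15 UTC.
Add 2 hours and 19 minutes layover in Lisbon → 16:34 UTC.
Add 4 hours and 50 minutes leg 2 → 21:24 UTC.
Add 4 hours 31 minutes layover in Marquesas → 01:55 UTC (May 12).
Add 2 hours 31 minutes leg 3 → 04:26 UTC.
Hanoi is UTC+7:00, so local arrival = 04:26 + 7:00 = 11:26 on May 12.

11:26 on May 12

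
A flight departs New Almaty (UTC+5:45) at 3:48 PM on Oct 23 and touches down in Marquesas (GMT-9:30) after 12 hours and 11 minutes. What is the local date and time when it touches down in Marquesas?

Convert departure to UTC: 3:48 PM − 5:45 = 10:03 AM UTC on Oct 23.
Add 12 hours 11 minutes travel time → 10:14 PM UTC.
Marquesas is UTC−9:30, so local arrival = 10:14 PM − 9:30 = 12:44 PM on Oct 23.

12:44 PM on October 23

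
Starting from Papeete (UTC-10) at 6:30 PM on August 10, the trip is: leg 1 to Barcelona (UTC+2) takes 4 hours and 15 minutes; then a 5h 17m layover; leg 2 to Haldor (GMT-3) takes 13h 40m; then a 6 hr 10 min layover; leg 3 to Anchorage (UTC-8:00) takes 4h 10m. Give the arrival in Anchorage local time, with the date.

6:02 AM on August 12

Convert departure to UTC: 6:30 PM + 10:00 = 4:30 AM UTC on Aug 11.
Add 4 hours 15 minutes leg 1 → 8:45 AM UTC.
Add 5 hours and 17 minutes layover in Barcelona → 2:02 PM UTC.
Add 13 hours and 40 minutes leg 2 → 3:42 AM UTC (Aug 12).
Add 6 hours 10 minutes layover in Haldor → 9:52 AM UTC.
Add 4 hours 10 minutes leg 3 → 2:02 PM UTC.
Anchorage is UTC−8:00, so local arrival = 2:02 PM − 8:00 = 6:02 AM on Aug 12.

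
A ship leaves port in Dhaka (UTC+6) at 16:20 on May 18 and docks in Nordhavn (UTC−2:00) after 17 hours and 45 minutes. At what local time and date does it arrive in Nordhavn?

02:05 on May 19

Convert departure to UTC: 16:20 − 6:00 = 10:20 UTC on May 18.
Add 17 hours and 45 minutes travel time → 04:05 UTC (May 19).
Nordhavn is UTC−2:00, so local arrival = 04:05 − 2:00 = 02:05 on May 19.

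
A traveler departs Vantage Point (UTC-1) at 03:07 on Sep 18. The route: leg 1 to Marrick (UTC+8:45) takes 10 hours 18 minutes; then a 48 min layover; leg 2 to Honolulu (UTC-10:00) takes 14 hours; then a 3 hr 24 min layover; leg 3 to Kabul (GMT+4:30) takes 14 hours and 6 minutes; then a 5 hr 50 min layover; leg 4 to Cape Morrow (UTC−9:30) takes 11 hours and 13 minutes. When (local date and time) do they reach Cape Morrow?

Convert departure to UTC: 03:07 + 1:00 = 04:07 UTC on Sep 18.
Add 10 hours 18 minutes leg 1 → 14:25 UTC.
Add 48 minutes layover in Marrick → 15:13 UTC.
Add 14 hours leg 2 → 05:13 UTC (Sep 19).
Add 3 hours 24 minutes layover in Honolulu → 08:37 UTC.
Add 14 hours 6 minutes leg 3 → 22:43 UTC.
Add 5 hours 50 minutes layover in Kabul → 04:33 UTC (Sep 20).
Add 11 hours and 13 minutes leg 4 → 15:46 UTC.
Cape Morrow is UTC−9:30, so local arrival = 15:46 − 9:30 = 06:16 on Sep 20.

06:16 on September 20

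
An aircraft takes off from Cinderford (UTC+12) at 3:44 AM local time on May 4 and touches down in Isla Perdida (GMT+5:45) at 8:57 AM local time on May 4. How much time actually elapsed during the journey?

11 hours 28 minutes

Isla Perdida is 6:15 behind Cinderford.
Clock-face elapsed time (ignoring zones) is 5 hours 13 minutes.
Actual elapsed = 5 hours 13 minutes + 6:15 = 11 hours 28 minutes.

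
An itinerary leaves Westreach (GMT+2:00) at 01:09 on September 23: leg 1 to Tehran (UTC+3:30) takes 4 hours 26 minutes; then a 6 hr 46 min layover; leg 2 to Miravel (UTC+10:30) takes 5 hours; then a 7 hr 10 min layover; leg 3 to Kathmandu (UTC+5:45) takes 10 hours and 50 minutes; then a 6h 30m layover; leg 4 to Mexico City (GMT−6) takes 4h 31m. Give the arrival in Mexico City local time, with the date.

14:22 on Sep 24

Convert departure to UTC: 01:09 − 2:00 = 23:09 UTC on Sep 22.
Add 4 hours 26 minutes leg 1 → 03:35 UTC (Sep 23).
Add 6 hours 46 minutes layover in Tehran → 10:21 UTC.
Add 5 hours leg 2 → 15:21 UTC.
Add 7 hours 10 minutes layover in Miravel → 22:31 UTC.
Add 10 hours 50 minutes leg 3 → 09:21 UTC (Sep 24).
Add 6 hours 30 minutes layover in Kathmandu → 15:51 UTC.
Add 4 hours 31 minutes leg 4 → 20:22 UTC.
Mexico City is UTC−6:00, so local arrival = 20:22 − 6:00 = 14:22 on Sep 24.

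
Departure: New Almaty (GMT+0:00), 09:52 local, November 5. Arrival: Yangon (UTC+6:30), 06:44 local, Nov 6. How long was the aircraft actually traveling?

14 hours 22 minutes

Yangon is 6:30 ahead of New Almaty.
Clock-face elapsed time (ignoring zones) is 20 hours 52 minutes.
Actual elapsed = 20 hours 52 minutes − 6:30 = 14 hours 22 minutes.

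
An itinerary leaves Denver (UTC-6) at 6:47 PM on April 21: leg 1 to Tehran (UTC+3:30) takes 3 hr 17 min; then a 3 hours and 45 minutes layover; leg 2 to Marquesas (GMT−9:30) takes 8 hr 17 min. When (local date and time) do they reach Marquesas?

Convert departure to UTC: 6:47 PM + 6:00 = 12:47 AM UTC on Apr 22.
Add 3 hours and 17 minutes leg 1 → 4:04 AM UTC.
Add 3 hours and 45 minutes layover in Tehran → 7:49 AM UTC.
Add 8 hours and 17 minutes leg 2 → 4:06 PM UTC.
Marquesas is UTC−9:30, so local arrival = 4:06 PM − 9:30 = 6:36 AM on Apr 22.

6:36 AM on April 22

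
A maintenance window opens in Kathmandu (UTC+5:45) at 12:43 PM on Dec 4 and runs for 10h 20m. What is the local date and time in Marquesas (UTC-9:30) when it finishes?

Convert start to UTC: 12:43 PM − 5:45 = 6:58 AM UTC on Dec 4.
Add 10 hours 20 minutes duration → 5:18 PM UTC.
Marquesas is UTC−9:30, so local end time = 5:18 PM − 9:30 = 7:48 AM on Dec 4.

7:48 AM on December 4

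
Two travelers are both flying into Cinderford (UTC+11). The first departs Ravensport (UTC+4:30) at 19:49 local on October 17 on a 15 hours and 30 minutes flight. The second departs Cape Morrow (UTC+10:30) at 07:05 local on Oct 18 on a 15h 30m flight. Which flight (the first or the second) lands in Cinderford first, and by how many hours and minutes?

Flight 1 in UTC: 19:49 − 4:30 = 15:19 on Oct 17.
+15 hours and 30 minutes → arrive 06:49 UTC on Oct 18.
Flight 2 in UTC: 07:05 − 10:30 = 20:35 on Oct 17.
+15 hours 30 minutes → arrive 12:05 UTC on Oct 18.
Flight 1 lands earlier by 5 hours 16 minutes.

the first, by 5 hours 16 minutes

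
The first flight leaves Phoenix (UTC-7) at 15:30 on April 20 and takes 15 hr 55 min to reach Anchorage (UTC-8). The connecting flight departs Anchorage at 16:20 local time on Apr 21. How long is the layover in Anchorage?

9 hours 55 minutes

Convert departure to UTC: 15:30 + 7:00 = 22:30 UTC on Apr 20.
Add 15 hours 55 minutes flight time → 14:25 UTC (Apr 21).
Anchorage is UTC−8:00, so local arrival = 14:25 − 8:00 = 06:25 on Apr 21.
Layover = 16:20 − 06:25 = 9 hours 55 minutes.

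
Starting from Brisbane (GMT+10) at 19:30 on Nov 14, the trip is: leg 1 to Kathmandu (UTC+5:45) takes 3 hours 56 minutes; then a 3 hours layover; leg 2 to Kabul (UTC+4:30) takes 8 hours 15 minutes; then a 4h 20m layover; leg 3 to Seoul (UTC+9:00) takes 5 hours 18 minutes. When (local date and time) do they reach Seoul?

19:19 on November 15

Convert departure to UTC: 19:30 − 10:00 = 09:30 UTC on Nov 14.
Add 3 hours and 56 minutes leg 1 → 13:26 UTC.
Add 3 hours layover in Kathmandu → 16:26 UTC.
Add 8 hours and 15 minutes leg 2 → 00:41 UTC (Nov 15).
Add 4 hours and 20 minutes layover in Kabul → 05:01 UTC.
Add 5 hours 18 minutes leg 3 → 10:19 UTC.
Seoul is UTC+9:00, so local arrival = 10:19 + 9:00 = 19:19 on Nov 15.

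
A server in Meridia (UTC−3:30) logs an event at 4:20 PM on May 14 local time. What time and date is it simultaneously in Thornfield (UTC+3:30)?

11:20 PM on May 14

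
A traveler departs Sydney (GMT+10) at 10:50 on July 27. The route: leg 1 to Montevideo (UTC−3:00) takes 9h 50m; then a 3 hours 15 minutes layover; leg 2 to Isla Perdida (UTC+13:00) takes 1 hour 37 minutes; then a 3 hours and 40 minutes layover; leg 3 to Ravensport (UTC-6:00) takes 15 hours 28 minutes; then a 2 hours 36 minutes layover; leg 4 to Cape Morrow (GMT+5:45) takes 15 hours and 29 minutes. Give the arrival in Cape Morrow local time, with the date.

10:30 on July 29

Convert departure to UTC: 10:50 − 10:00 = 00:50 UTC on Jul 27.
Add 9 hours 50 minutes leg 1 → 10:40 UTC.
Add 3 hours 15 minutes layover in Montevideo → 13:55 UTC.
Add 1 hour 37 minutes leg 2 → 15:32 UTC.
Add 3 hours and 40 minutes layover in Isla Perdida → 19:12 UTC.
Add 15 hours 28 minutes leg 3 → 10:40 UTC (Jul 28).
Add 2 hours and 36 minutes layover in Ravensport → 13:16 UTC.
Add 15 hours and 29 minutes leg 4 → 04:45 UTC (Jul 29).
Cape Morrow is UTC+5:45, so local arrival = 04:45 + 5:45 = 10:30 on Jul 29.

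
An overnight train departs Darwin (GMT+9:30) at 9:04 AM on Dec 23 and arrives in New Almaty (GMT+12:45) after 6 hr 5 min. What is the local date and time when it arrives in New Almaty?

6:24 PM on December 23

New Almaty is 3:15 ahead of Darwin.
After 6 hours 5 minutes it is 3:09 PM in Darwin.
Shift by the zone difference: 3:09 PM + 3:15 = 6:24 PM on Dec 23 in New Almaty.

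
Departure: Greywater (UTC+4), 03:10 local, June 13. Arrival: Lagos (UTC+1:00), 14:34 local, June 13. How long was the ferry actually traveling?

Departure in UTC: 03:10 − 4:00 = 23:10 on Jun 12.
Arrival in UTC: 14:34 − 1:00 = 13:34 on Jun 13.
Elapsed = 13:34 − 23:10 (+1 day) = 14 hours 24 minutes.

14 hours 24 minutes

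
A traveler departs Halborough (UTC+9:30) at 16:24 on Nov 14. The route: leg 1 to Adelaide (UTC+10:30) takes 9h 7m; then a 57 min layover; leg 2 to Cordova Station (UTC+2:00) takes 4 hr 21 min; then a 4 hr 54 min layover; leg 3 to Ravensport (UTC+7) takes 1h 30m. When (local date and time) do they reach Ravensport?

Convert departure to UTC: 16:24 − 9:30 = 06:54 UTC on Nov 14.
Add 9 hours 7 minutes leg 1 → 16:01 UTC.
Add 57 minutes layover in Adelaide → 16:58 UTC.
Add 4 hours 21 minutes leg 2 → 21:19 UTC.
Add 4 hours 54 minutes layover in Cordova Station → 02:13 UTC (Nov 15).
Add 1 hour 30 minutes leg 3 → 03:43 UTC.
Ravensport is UTC+7:00, so local arrival = 03:43 + 7:00 = 10:43 on Nov 15.

10:43 on Nov 15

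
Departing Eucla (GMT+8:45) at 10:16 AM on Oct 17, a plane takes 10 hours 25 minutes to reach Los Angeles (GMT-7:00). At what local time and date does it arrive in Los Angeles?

Los Angeles is 15:45 behind Eucla.
After 10 hours 25 minutes it is 8:41 PM in Eucla.
Shift by the zone difference: 8:41 PM − 15:45 = 4:56 AM on Oct 17 in Los Angeles.

4:56 AM on October 17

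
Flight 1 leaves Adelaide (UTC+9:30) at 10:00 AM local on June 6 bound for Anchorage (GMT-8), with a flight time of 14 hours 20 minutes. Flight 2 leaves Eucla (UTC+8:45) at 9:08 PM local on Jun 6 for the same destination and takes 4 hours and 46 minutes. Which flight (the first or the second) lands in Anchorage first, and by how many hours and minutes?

the first, by 2 hours 19 minutes

Flight 1 in UTC: 10:00 AM − 9:30 = 12:30 AM on Jun 6.
+14 hours and 20 minutes → arrive 2:50 PM UTC on Jun 6.
Flight 2 in UTC: 9:08 PM − 8:45 = 12:23 PM on Jun 6.
+4 hours 46 minutes → arrive 5:09 PM UTC on Jun 6.
Flight 1 lands earlier by 2 hours 19 minutes.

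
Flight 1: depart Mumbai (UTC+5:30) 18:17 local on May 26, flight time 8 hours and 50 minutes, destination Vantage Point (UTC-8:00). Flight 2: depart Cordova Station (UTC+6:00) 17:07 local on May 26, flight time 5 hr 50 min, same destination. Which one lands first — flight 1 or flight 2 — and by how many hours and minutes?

Flight 1 in UTC: 18:17 − 5:30 = 12:47 on May 26.
+8 hours 50 minutes → arrive 21:37 UTC on May 26.
Flight 2 in UTC: 17:07 − 6:00 = 11:07 on May 26.
+5 hours and 50 minutes → arrive 16:57 UTC on May 26.
Flight 2 lands earlier by 4 hours 40 minutes.

the second, by 4 hours 40 minutes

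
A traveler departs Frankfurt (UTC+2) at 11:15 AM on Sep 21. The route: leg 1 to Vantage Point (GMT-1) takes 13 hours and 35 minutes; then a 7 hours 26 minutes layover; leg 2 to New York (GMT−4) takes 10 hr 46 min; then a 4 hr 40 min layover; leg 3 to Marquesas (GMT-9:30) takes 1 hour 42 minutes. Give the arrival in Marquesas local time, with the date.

Convert departure to UTC: 11:15 AM − 2:00 = 9:15 AM UTC on Sep 21.
Add 13 hours and 35 minutes leg 1 → 10:50 PM UTC.
Add 7 hours 26 minutes layover in Vantage Point → 6:16 AM UTC (Sep 22).
Add 10 hours 46 minutes leg 2 → 5:02 PM UTC.
Add 4 hours and 40 minutes layover in New York → 9:42 PM UTC.
Add 1 hour and 42 minutes leg 3 → 11:24 PM UTC.
Marquesas is UTC−9:30, so local arrival = 11:24 PM − 9:30 = 1:54 PM on Sep 22.

1:54 PM on September 22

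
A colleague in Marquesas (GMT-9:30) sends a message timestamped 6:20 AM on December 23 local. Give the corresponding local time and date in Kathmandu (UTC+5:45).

9:35 PM on December 23

Kathmandu is 15:15 ahead of Marquesas.
Shift by the zone difference: 6:20 AM + 15:15 = 9:35 PM on Dec 23 in Kathmandu.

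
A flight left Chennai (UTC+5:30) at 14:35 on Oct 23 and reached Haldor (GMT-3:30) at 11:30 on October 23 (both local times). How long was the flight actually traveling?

5 hours 55 minutes

Haldor is 9:00 behind Chennai.
Clock-face elapsed time (ignoring zones) is −3 hours 5 minutes.
Actual elapsed = −3 hours 5 minutes + 9:00 = 5 hours 55 minutes.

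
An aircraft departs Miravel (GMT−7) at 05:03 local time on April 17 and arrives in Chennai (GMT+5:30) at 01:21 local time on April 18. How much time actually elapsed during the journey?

7 hours 48 minutes

Departure in UTC: 05:03 + 7:00 = 12:03 on Apr 17.
Arrival in UTC: 01:21 − 5:30 = 19:51 on Apr 17.
Elapsed = 19:51 − 12:03 = 7 hours 48 minutes.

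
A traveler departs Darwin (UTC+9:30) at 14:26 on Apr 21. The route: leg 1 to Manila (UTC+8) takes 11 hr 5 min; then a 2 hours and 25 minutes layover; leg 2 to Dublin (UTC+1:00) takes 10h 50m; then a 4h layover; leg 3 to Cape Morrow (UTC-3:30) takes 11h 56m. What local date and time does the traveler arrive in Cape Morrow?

17:42 on Apr 22

Convert departure to UTC: 14:26 − 9:30 = 04:56 UTC on Apr 21.
Add 11 hours and 5 minutes leg 1 → 16:01 UTC.
Add 2 hours 25 minutes layover in Manila → 18:26 UTC.
Add 10 hours 50 minutes leg 2 → 05:16 UTC (Apr 22).
Add 4 hours layover in Dublin → 09:16 UTC.
Add 11 hours 56 minutes leg 3 → 21:12 UTC.
Cape Morrow is UTC−3:30, so local arrival = 21:12 − 3:30 = 17:42 on Apr 22.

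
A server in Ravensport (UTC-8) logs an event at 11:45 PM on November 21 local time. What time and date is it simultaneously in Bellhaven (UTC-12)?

In UTC: 11:45 PM + 8:00 = 7:45 AM on Nov 22.
Bellhaven is UTC−12:00: 7:45 AM − 12:00 = 7:45 PM on Nov 21.

7:45 PM on November 21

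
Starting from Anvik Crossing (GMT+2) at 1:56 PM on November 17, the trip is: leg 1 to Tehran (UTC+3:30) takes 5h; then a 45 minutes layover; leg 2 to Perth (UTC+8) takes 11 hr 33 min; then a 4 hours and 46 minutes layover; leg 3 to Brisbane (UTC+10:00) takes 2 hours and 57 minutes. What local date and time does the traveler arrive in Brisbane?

10:57 PM on November 18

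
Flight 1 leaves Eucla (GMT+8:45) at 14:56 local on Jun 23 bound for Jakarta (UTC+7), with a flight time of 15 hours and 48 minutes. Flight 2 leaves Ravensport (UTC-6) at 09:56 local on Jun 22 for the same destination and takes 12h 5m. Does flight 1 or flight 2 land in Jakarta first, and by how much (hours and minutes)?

the second, by 17 hours 58 minutes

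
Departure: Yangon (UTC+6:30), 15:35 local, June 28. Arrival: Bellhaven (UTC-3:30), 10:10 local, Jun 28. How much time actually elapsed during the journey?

4 hours 35 minutes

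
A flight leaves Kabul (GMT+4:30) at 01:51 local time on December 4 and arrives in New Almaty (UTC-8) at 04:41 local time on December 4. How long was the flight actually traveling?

15 hours 20 minutes

Departure in UTC: 01:51 − 4:30 = 21:21 on Dec 3.
Arrival in UTC: 04:41 + 8:00 = 12:41 on Dec 4.
Elapsed = 12:41 − 21:21 (+1 day) = 15 hours 20 minutes.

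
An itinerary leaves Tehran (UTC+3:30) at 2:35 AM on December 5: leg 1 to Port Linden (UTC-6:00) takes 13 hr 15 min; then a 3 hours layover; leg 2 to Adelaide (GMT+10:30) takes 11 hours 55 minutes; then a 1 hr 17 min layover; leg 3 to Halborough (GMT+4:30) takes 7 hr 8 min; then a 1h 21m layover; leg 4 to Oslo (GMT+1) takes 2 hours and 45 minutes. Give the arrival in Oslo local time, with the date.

Convert departure to UTC: 2:35 AM − 3:30 = 11:05 PM UTC on Dec 4.
Add 13 hours and 15 minutes leg 1 → 12:20 PM UTC (Dec 5).
Add 3 hours layover in Port Linden → 3:20 PM UTC.
Add 11 hours 55 minutes leg 2 → 3:15 AM UTC (Dec 6).
Add 1 hour 17 minutes layover in Adelaide → 4:32 AM UTC.
Add 7 hours 8 minutes leg 3 → 11:40 AM UTC.
Add 1 hour and 21 minutes layover in Halborough → 1:01 PM UTC.
Add 2 hours 45 minutes leg 4 → 3:46 PM UTC.
Oslo is UTC+1:00, so local arrival = 3:46 PM + 1:00 = 4:46 PM on Dec 6.

4:46 PM on December 6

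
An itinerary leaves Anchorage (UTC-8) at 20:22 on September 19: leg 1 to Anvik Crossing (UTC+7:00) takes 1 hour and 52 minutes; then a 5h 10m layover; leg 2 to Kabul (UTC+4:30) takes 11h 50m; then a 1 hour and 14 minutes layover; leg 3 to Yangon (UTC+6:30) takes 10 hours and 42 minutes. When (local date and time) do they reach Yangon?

Convert departure to UTC: 20:22 + 8:00 = 04:22 UTC on Sep 20.
Add 1 hour and 52 minutes leg 1 → 06:14 UTC.
Add 5 hours and 10 minutes layover in Anvik Crossing → 11:24 UTC.
Add 11 hours and 50 minutes leg 2 → 23:14 UTC.
Add 1 hour and 14 minutes layover in Kabul → 00:28 UTC (Sep 21).
Add 10 hours and 42 minutes leg 3 → 11:10 UTC.
Yangon is UTC+6:30, so local arrival = 11:10 + 6:30 = 17:40 on Sep 21.

17:40 on September 21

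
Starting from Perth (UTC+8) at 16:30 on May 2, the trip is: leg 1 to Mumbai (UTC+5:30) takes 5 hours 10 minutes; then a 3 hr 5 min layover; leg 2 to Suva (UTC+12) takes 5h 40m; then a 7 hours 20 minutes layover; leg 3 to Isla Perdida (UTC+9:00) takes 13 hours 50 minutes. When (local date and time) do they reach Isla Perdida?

04:35 on May 4

Convert departure to UTC: 16:30 − 8:00 = 08:30 UTC on May 2.
Add 5 hours and 10 minutes leg 1 → 13:40 UTC.
Add 3 hours and 5 minutes layover in Mumbai → 16:45 UTC.
Add 5 hours 40 minutes leg 2 → 22:25 UTC.
Add 7 hours 20 minutes layover in Suva → 05:45 UTC (May 3).
Add 13 hours and 50 minutes leg 3 → 19:35 UTC.
Isla Perdida is UTC+9:00, so local arrival = 19:35 + 9:00 = 04:35 on May 4.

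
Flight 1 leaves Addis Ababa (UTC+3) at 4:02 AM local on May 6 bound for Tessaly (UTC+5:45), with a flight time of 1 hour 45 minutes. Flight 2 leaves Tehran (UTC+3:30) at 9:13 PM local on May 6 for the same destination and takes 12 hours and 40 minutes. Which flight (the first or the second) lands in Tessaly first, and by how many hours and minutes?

the first, by 27 hours 36 minutes

Flight 1 in UTC: 4:02 AM − 3:00 = 1:02 AM on May 6.
+1 hour and 45 minutes → arrive 2:47 AM UTC on May 6.
Flight 2 in UTC: 9:13 PM − 3:30 = 5:43 PM on May 6.
+12 hours 40 minutes → arrive 6:23 AM UTC on May 7.
Flight 1 lands earlier by 27 hours 36 minutes.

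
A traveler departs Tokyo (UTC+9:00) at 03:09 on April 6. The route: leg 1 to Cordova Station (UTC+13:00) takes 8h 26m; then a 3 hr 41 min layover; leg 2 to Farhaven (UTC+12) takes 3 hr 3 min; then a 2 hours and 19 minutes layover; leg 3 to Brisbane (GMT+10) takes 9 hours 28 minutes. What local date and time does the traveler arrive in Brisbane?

07:06 on Apr 7

Convert departure to UTC: 03:09 − 9:00 = 18:09 UTC on Apr 5.
Add 8 hours and 26 minutes leg 1 → 02:35 UTC (Apr 6).
Add 3 hours and 41 minutes layover in Cordova Station → 06:16 UTC.
Add 3 hours 3 minutes leg 2 → 09:19 UTC.
Add 2 hours 19 minutes layover in Farhaven → 11:38 UTC.
Add 9 hours and 28 minutes leg 3 → 21:06 UTC.
Brisbane is UTC+10:00, so local arrival = 21:06 + 10:00 = 07:06 on Apr 7.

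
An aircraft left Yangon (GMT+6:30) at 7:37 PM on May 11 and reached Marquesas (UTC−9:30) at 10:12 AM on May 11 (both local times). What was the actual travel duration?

6 hours 35 minutes

Departure in UTC: 7:37 PM − 6:30 = 1:07 PM on May 11.
Arrival in UTC: 10:12 AM + 9:30 = 7:42 PM on May 11.
Elapsed = 7:42 PM − 1:07 PM = 6 hours 35 minutes.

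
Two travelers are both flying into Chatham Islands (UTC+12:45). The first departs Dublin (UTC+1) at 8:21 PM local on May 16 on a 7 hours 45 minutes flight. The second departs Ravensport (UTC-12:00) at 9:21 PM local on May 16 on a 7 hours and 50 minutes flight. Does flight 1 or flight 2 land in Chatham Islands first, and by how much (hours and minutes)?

Flight 1 in UTC: 8:21 PM − 1:00 = 7:21 PM on May 16.
+7 hours 45 minutes → arrive 3:06 AM UTC on May 17.
Flight 2 in UTC: 9:21 PM + 12:00 = 9:21 AM on May 17.
+7 hours and 50 minutes → arrive 5:11 PM UTC on May 17.
Flight 1 lands earlier by 14 hours 5 minutes.

the first, by 14 hours 5 minutes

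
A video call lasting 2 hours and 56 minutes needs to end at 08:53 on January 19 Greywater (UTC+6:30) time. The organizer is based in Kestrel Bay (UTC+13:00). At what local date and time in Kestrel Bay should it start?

Target end time in UTC: 08:53 − 6:30 = 02:23 on Jan 19.
Subtract 2 hours 56 minutes → start 23:27 UTC on Jan 18.
Kestrel Bay is UTC+13:00: 23:27 + 13:00 = 12:27 on Jan 19.

12:27 on January 19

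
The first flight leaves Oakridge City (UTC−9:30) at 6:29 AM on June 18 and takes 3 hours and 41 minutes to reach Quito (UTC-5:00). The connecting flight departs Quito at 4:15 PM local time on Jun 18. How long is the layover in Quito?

1 hour 35 minutes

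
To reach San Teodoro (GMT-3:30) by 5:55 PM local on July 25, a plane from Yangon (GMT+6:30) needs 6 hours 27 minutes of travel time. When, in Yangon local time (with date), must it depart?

9:28 PM on July 25

Target arrival in UTC: 5:55 PM + 3:30 = 9:25 PM on Jul 25.
Subtract 6 hours and 27 minutes → departure 2:58 PM UTC on Jul 25.
Yangon is UTC+6:30: 2:58 PM + 6:30 = 9:28 PM on Jul 25.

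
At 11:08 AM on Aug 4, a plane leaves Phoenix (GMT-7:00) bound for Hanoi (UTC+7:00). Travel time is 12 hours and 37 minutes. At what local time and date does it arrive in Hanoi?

Convert departure to UTC: 11:08 AM + 7:00 = 6:08 PM UTC on Aug 4.
Add 12 hours 37 minutes travel time → 6:45 AM UTC (Aug 5).
Hanoi is UTC+7:00, so local arrival = 6:45 AM + 7:00 = 1:45 PM on Aug 5.

1:45 PM on Aug 5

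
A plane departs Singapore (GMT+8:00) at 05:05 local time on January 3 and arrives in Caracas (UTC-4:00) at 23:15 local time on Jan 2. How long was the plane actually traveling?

6 hours 10 minutes

Caracas is 12:00 behind Singapore.
Clock-face elapsed time (ignoring zones) is −5 hours 50 minutes.
Actual elapsed = −5 hours 50 minutes + 12:00 = 6 hours 10 minutes.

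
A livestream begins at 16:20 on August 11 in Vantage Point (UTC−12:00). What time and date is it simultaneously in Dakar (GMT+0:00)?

In UTC: 16:20 + 12:00 = 04:20 on Aug 12.
Dakar is UTC+0, so it is 04:20 on Aug 12.

04:20 on August 12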